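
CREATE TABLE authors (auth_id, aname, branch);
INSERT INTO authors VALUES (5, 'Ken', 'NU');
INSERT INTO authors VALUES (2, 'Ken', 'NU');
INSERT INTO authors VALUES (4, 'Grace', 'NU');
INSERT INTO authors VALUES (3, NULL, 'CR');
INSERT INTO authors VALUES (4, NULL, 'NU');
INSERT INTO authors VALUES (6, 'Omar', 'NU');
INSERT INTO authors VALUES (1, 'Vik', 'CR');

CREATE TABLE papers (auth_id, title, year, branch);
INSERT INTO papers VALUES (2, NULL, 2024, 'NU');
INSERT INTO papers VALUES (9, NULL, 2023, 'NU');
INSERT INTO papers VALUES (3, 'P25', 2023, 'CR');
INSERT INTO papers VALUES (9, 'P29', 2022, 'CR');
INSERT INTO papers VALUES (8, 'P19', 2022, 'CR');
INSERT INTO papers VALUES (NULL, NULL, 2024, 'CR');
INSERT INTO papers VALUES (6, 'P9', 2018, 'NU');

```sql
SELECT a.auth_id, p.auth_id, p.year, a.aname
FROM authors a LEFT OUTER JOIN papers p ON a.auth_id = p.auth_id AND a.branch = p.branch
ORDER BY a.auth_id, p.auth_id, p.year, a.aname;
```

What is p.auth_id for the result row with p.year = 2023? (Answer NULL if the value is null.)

3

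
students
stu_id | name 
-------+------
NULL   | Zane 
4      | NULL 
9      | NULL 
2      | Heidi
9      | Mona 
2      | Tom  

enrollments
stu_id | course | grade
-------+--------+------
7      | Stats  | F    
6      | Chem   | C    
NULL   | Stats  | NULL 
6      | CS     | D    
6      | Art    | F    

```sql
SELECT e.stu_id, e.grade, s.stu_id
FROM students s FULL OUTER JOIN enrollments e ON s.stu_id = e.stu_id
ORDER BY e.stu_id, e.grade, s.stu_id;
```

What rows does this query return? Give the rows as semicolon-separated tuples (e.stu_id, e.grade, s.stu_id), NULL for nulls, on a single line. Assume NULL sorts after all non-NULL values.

(6, C, NULL); (6, D, NULL); (6, F, NULL); (7, F, NULL); (NULL, NULL, 2); (NULL, NULL, 2); (NULL, NULL, 4); (NULL, NULL, 9); (NULL, NULL, 9); (NULL, NULL, NULL); (NULL, NULL, NULL)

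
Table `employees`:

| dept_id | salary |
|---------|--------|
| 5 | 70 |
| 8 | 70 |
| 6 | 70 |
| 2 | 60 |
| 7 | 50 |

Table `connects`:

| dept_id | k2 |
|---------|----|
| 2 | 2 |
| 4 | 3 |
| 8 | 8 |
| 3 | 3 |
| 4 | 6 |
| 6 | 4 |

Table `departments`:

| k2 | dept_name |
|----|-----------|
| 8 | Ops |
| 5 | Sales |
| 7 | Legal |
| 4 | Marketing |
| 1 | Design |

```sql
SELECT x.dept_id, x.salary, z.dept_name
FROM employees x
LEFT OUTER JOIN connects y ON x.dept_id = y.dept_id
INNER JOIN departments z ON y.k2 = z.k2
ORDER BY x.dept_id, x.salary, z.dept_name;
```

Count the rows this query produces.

Joins associate left-to-right: employees LEFT JOIN connects on dept_id gives 5 intermediate row(s).
Then INNER JOIN `departments z` on k2: keep only rows whose y.k2 appears in z.
Result: 2 row(s).

2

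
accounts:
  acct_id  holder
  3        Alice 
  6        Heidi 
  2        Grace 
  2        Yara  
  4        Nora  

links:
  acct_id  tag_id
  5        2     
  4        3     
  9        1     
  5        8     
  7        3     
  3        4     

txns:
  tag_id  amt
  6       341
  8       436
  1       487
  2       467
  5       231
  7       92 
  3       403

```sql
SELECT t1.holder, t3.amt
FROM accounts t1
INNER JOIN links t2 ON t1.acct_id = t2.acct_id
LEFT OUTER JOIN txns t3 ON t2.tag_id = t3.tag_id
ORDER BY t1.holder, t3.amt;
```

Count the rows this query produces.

2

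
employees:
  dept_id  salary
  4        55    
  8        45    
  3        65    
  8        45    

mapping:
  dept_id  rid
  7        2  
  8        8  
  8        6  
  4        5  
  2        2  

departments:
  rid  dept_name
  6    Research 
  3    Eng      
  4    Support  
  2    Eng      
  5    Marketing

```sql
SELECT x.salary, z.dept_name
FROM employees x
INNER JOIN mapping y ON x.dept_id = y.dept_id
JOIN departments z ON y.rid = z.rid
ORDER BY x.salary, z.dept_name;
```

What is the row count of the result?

3

Evaluate left to right. First `employees x INNER JOIN mapping y` on dept_id: 5 row(s).
Then INNER JOIN `departments z` on rid: keep only rows whose y.rid appears in z.
Result: 3 row(s).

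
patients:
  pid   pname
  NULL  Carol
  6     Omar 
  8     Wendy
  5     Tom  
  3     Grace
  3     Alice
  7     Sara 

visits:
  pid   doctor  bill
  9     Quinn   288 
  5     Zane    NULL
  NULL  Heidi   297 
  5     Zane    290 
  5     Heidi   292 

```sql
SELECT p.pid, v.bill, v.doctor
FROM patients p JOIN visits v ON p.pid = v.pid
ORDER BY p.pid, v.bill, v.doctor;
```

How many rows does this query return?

3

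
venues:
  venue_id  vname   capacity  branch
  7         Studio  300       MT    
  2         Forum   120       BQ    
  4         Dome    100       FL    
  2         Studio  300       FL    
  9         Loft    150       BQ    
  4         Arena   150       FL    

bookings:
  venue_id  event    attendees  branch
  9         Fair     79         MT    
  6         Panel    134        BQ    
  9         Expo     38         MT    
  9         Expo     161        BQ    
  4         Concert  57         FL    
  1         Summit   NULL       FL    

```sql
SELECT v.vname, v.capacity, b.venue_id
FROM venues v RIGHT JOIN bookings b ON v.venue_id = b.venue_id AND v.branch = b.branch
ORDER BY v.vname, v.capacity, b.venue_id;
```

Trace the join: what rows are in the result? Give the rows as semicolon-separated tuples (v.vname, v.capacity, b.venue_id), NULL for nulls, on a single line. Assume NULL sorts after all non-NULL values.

RIGHT JOIN keeps every row from `bookings`; unmatched rows get NULL for `venues`'s columns.
Matching on v.venue_id = b.venue_id AND v.branch = b.branch.
- venue_id=7, branch=MT: no matching b row.
- venue_id=2, branch=BQ: no matching b row.
- venue_id=4, branch=FL: 1 matching b row(s), so 1 row(s) emitted.
- venue_id=2, branch=FL: no matching b row.
- venue_id=9, branch=BQ: 1 matching b row(s), so 1 row(s) emitted.
- venue_id=4, branch=FL: 1 matching b row(s), so 1 row(s) emitted.
- 4 row(s) from b found no v partner → padded with NULL.
After projecting and ordering:
v.vname | v.capacity | b.venue_id
Arena | 150 | 4
Dome | 100 | 4
Loft | 150 | 9
NULL | NULL | 1
NULL | NULL | 6
NULL | NULL | 9
NULL | NULL | 9

(Arena, 150, 4); (Dome, 100, 4); (Loft, 150, 9); (NULL, NULL, 1); (NULL, NULL, 6); (NULL, NULL, 9); (NULL, NULL, 9)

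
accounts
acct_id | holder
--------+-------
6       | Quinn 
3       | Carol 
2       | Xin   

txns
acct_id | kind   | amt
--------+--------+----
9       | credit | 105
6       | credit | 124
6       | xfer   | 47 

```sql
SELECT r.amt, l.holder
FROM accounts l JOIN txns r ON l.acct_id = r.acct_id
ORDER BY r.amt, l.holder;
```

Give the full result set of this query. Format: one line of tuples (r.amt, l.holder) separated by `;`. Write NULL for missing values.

INNER JOIN keeps only pairs where the ON condition holds.
Matching on l.acct_id = r.acct_id.
- l[0] acct_id=6 → 2 match(es) in r → 2 row(s).
- l[1] acct_id=3 → no match; dropped.
- l[2] acct_id=2 → no match; dropped.
After projecting and ordering:
r.amt | l.holder
47 | Quinn
124 | Quinn

(47, Quinn); (124, Quinn)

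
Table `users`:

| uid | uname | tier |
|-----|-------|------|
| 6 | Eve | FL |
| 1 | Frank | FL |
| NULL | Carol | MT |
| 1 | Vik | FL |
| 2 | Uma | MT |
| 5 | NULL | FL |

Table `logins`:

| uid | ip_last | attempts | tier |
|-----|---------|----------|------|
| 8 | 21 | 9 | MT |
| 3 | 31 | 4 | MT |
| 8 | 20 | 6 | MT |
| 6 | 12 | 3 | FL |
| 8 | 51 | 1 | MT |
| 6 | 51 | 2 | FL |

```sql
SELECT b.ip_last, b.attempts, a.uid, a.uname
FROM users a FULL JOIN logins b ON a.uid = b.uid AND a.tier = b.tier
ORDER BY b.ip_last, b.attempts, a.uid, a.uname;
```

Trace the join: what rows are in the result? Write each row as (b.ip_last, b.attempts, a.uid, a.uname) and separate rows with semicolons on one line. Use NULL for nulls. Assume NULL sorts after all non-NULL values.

(12, 3, 6, Eve); (20, 6, NULL, NULL); (21, 9, NULL, NULL); (31, 4, NULL, NULL); (51, 1, NULL, NULL); (51, 2, 6, Eve); (NULL, NULL, 1, Frank); (NULL, NULL, 1, Vik); (NULL, NULL, 2, Uma); (NULL, NULL, 5, NULL); (NULL, NULL, NULL, Carol)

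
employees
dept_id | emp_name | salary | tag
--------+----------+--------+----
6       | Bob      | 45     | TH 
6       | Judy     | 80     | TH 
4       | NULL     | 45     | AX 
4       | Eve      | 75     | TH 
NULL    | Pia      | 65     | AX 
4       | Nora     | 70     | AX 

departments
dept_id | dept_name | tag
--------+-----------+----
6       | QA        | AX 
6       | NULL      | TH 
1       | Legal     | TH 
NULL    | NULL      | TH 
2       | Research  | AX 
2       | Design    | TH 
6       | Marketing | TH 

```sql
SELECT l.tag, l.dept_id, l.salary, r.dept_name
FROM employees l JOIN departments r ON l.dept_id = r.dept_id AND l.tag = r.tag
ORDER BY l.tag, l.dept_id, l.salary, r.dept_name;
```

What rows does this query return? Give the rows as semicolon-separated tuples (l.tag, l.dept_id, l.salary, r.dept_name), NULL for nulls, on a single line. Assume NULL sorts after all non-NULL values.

INNER JOIN keeps only pairs where the ON condition holds.
Matching on l.dept_id = r.dept_id AND l.tag = r.tag. A NULL in a compared column never satisfies the condition.
Matched pairs: 4.

(TH, 6, 45, Marketing); (TH, 6, 45, NULL); (TH, 6, 80, Marketing); (TH, 6, 80, NULL)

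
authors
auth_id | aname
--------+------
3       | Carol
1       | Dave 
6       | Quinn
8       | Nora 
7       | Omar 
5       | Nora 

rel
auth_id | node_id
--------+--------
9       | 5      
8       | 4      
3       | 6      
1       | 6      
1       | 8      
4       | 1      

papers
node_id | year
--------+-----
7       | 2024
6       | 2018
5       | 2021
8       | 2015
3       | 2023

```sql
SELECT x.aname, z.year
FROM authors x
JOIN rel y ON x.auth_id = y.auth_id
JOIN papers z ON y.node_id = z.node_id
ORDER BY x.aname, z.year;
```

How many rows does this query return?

3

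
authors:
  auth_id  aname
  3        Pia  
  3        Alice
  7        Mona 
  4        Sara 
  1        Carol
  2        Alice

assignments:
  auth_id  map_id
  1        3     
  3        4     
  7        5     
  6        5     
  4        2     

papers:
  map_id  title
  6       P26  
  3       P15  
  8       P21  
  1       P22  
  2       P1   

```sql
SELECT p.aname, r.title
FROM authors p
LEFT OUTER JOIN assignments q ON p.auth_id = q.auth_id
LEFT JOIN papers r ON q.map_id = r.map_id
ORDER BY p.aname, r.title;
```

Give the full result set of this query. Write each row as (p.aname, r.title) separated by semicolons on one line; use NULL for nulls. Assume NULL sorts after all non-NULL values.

(Alice, NULL); (Alice, NULL); (Carol, P15); (Mona, NULL); (Pia, NULL); (Sara, P1)

Joins associate left-to-right: authors LEFT JOIN assignments on auth_id gives 6 intermediate row(s).
Then LEFT JOIN `papers r` on map_id: each of those 6 rows is kept; rows whose q.map_id has no match in r get NULL for r's columns.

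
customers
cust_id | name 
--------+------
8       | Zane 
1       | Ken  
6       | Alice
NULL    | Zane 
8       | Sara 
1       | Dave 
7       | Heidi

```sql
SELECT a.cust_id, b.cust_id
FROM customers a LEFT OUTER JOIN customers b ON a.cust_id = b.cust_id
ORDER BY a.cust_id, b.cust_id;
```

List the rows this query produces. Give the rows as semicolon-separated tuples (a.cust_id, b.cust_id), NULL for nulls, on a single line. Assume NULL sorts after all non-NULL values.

LEFT JOIN keeps every row from `customers a`; unmatched rows get NULL for `customers b`'s columns.
Matching on a.cust_id = b.cust_id. A NULL in a compared column never satisfies the condition.
- a (cust_id=8) pairs with 2 row(s) of b.
- a (cust_id=1) pairs with 2 row(s) of b.
- a (cust_id=6) pairs with 1 row(s) of b.
- a (cust_id=NULL) has no partner → padded with NULL.
- a (cust_id=8) pairs with 2 row(s) of b.
- a (cust_id=1) pairs with 2 row(s) of b.
- a (cust_id=7) pairs with 1 row(s) of b.

(1, 1); (1, 1); (1, 1); (1, 1); (6, 6); (7, 7); (8, 8); (8, 8); (8, 8); (8, 8); (NULL, NULL)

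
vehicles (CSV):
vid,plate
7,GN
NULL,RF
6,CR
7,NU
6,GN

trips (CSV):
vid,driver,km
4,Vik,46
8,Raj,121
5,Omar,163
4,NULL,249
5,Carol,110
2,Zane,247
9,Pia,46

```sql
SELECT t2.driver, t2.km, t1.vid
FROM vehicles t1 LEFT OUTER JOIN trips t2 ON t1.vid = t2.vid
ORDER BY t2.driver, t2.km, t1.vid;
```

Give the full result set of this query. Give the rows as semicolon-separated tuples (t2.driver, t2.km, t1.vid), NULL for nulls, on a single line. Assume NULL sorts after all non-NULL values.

(NULL, NULL, 6); (NULL, NULL, 6); (NULL, NULL, 7); (NULL, NULL, 7); (NULL, NULL, NULL)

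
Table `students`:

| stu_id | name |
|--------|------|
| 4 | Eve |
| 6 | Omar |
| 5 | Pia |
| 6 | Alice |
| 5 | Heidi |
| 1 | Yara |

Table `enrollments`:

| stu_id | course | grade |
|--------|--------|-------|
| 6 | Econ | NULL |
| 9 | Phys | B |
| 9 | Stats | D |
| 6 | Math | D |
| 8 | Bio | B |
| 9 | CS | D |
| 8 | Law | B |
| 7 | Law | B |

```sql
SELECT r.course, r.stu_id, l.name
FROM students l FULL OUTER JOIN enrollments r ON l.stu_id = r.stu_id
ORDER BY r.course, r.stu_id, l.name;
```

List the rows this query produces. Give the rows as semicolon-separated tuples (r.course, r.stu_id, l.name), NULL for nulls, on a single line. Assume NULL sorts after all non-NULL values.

(Bio, 8, NULL); (CS, 9, NULL); (Econ, 6, Alice); (Econ, 6, Omar); (Law, 7, NULL); (Law, 8, NULL); (Math, 6, Alice); (Math, 6, Omar); (Phys, 9, NULL); (Stats, 9, NULL); (NULL, NULL, Eve); (NULL, NULL, Heidi); (NULL, NULL, Pia); (NULL, NULL, Yara)

FULL OUTER JOIN keeps every row from both sides; unmatched rows get NULL for the other side's columns.
Matching on l.stu_id = r.stu_id.
- l row (stu_id=4): no match → kept, r columns NULL.
- l row (stu_id=6): matches 2 r row(s) → 2 output row(s).
- l row (stu_id=5): no match → kept, r columns NULL.
- l row (stu_id=6): matches 2 r row(s) → 2 output row(s).
- l row (stu_id=5): no match → kept, r columns NULL.
- l row (stu_id=1): no match → kept, r columns NULL.
- plus 6 unmatched r row(s), each kept with NULL l columns.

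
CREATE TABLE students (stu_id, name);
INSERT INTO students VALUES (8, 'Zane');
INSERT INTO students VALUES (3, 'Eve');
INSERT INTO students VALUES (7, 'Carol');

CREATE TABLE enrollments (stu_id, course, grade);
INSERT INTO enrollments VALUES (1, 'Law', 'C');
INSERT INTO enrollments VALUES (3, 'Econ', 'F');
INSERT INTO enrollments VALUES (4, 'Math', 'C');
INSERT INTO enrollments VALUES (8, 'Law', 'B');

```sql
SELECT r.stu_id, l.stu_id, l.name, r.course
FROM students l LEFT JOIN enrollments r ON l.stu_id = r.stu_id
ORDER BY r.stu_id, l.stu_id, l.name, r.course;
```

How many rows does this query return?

LEFT JOIN keeps every row from `students`; unmatched rows get NULL for `enrollments`'s columns.
Matching on l.stu_id = r.stu_id.
- l (stu_id=8) pairs with 1 row(s) of r.
- l (stu_id=3) pairs with 1 row(s) of r.
- l (stu_id=7) has no partner → padded with NULL.
Total: 2 matched + 1 padded = 3 rows.

3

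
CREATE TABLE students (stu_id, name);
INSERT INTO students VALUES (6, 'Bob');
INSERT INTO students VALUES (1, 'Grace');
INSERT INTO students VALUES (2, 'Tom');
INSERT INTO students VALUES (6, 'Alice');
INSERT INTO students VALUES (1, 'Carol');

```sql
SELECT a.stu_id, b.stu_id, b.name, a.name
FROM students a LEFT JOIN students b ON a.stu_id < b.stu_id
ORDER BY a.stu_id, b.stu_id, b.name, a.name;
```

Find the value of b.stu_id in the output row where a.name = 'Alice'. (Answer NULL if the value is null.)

LEFT JOIN keeps every row from `students a`; unmatched rows get NULL for `students b`'s columns.
Matching on a.stu_id < b.stu_id.
Matched pairs: 8; unmatched a rows kept: 2.

NULL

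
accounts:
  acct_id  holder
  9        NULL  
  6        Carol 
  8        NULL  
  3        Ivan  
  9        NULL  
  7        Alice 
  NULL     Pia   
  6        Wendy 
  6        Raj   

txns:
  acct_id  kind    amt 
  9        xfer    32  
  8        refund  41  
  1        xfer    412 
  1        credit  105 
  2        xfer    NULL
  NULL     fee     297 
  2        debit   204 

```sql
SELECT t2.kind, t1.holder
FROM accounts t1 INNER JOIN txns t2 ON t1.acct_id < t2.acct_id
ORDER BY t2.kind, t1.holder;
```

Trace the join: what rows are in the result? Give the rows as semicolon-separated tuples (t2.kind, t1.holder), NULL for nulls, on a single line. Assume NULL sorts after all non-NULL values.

(refund, Alice); (refund, Carol); (refund, Ivan); (refund, Raj); (refund, Wendy); (xfer, Alice); (xfer, Carol); (xfer, Ivan); (xfer, Raj); (xfer, Wendy); (xfer, NULL)

INNER JOIN keeps only pairs where the ON condition holds.
Matching on t1.acct_id < t2.acct_id. A NULL in a compared column never satisfies the condition.
Matched pairs: 11.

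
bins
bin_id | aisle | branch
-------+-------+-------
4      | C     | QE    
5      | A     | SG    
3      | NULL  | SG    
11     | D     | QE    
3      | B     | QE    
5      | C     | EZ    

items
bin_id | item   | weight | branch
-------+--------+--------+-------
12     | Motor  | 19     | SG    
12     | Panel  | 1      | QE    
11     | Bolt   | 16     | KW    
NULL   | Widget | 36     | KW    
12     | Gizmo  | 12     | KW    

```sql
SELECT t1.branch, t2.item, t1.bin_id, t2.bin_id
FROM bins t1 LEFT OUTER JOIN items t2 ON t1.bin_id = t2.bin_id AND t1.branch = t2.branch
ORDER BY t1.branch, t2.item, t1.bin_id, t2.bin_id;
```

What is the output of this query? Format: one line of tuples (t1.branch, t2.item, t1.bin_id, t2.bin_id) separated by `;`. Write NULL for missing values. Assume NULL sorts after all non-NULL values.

LEFT JOIN keeps every row from `bins`; unmatched rows get NULL for `items`'s columns.
Matching on t1.bin_id = t2.bin_id AND t1.branch = t2.branch. A NULL in a compared column never satisfies the condition.
- bin_id=4, branch=QE: no t2 row matches, row kept with t2 columns NULL.
- bin_id=5, branch=SG: no t2 row matches, row kept with t2 columns NULL.
- bin_id=3, branch=SG: no t2 row matches, row kept with t2 columns NULL.
- bin_id=11, branch=QE: no t2 row matches, row kept with t2 columns NULL.
- bin_id=3, branch=QE: no t2 row matches, row kept with t2 columns NULL.
- bin_id=5, branch=EZ: no t2 row matches, row kept with t2 columns NULL.
After projecting and ordering:
t1.branch | t2.item | t1.bin_id | t2.bin_id
EZ | NULL | 5 | NULL
QE | NULL | 3 | NULL
QE | NULL | 4 | NULL
QE | NULL | 11 | NULL
SG | NULL | 3 | NULL
SG | NULL | 5 | NULL

(EZ, NULL, 5, NULL); (QE, NULL, 3, NULL); (QE, NULL, 4, NULL); (QE, NULL, 11, NULL); (SG, NULL, 3, NULL); (SG, NULL, 5, NULL)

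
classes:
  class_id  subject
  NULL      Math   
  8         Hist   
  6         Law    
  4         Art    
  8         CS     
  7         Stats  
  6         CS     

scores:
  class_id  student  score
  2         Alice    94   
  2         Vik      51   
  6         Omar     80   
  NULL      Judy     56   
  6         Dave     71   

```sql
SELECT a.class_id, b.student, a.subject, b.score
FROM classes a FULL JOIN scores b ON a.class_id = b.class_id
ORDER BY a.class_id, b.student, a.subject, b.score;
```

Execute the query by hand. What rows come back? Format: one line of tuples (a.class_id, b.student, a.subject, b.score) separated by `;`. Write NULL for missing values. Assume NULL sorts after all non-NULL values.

(4, NULL, Art, NULL); (6, Dave, CS, 71); (6, Dave, Law, 71); (6, Omar, CS, 80); (6, Omar, Law, 80); (7, NULL, Stats, NULL); (8, NULL, CS, NULL); (8, NULL, Hist, NULL); (NULL, Alice, NULL, 94); (NULL, Judy, NULL, 56); (NULL, Vik, NULL, 51); (NULL, NULL, Math, NULL)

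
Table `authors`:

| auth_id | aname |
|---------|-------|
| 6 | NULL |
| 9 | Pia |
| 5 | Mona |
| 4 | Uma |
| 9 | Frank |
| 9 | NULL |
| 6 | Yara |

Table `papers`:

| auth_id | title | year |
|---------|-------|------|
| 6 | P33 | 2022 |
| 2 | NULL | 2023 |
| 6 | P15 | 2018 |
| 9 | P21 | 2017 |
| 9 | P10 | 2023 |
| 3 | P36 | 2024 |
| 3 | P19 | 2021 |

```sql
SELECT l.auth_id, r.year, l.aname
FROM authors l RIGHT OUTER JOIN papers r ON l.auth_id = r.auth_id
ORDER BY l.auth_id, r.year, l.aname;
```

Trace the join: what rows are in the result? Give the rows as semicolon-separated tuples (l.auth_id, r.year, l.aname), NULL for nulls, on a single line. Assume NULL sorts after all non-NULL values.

(6, 2018, Yara); (6, 2018, NULL); (6, 2022, Yara); (6, 2022, NULL); (9, 2017, Frank); (9, 2017, Pia); (9, 2017, NULL); (9, 2023, Frank); (9, 2023, Pia); (9, 2023, NULL); (NULL, 2021, NULL); (NULL, 2023, NULL); (NULL, 2024, NULL)

RIGHT JOIN keeps every row from `papers`; unmatched rows get NULL for `authors`'s columns.
Matching on l.auth_id = r.auth_id.
Matched pairs: 10; unmatched r rows kept: 3.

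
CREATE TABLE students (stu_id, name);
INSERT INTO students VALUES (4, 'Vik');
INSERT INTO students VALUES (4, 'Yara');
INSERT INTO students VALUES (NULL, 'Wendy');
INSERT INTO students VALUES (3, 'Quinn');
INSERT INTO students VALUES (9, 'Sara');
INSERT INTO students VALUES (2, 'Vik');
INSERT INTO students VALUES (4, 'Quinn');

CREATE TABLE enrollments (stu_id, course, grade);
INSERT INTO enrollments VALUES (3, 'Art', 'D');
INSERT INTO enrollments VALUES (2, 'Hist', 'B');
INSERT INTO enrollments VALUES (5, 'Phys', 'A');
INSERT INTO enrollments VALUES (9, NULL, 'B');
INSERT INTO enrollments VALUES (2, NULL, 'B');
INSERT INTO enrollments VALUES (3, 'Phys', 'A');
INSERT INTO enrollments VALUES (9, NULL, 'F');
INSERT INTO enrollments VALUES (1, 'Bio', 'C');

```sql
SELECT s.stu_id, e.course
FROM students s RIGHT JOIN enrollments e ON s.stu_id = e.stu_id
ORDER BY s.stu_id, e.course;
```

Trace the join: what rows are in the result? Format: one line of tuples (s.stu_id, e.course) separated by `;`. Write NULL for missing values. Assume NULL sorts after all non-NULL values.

(2, Hist); (2, NULL); (3, Art); (3, Phys); (9, NULL); (9, NULL); (NULL, Bio); (NULL, Phys)

RIGHT JOIN keeps every row from `enrollments`; unmatched rows get NULL for `students`'s columns.
Matching on s.stu_id = e.stu_id. A NULL in a compared column never satisfies the condition.
Matched pairs: 6; unmatched e rows kept: 2.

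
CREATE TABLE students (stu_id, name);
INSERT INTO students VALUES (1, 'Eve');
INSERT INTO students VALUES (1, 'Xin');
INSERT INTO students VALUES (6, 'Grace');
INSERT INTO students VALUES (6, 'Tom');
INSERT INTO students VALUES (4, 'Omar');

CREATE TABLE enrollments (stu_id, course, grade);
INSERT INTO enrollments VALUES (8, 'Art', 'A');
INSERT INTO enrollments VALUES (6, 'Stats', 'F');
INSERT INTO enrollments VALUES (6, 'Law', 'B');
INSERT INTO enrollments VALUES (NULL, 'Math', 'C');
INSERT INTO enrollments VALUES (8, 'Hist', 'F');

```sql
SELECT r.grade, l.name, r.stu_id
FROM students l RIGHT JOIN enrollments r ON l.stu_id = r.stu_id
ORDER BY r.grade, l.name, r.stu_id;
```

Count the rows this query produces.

7

RIGHT JOIN keeps every row from `enrollments`; unmatched rows get NULL for `students`'s columns.
Matching on l.stu_id = r.stu_id. A NULL in a compared column never satisfies the condition.
- l[0] stu_id=1 → no match.
- l[1] stu_id=1 → no match.
- l[2] stu_id=6 → 2 match(es) in r → 2 row(s).
- l[3] stu_id=6 → 2 match(es) in r → 2 row(s).
- l[4] stu_id=4 → no match.
- plus 3 unmatched r row(s), each kept with NULL l columns.
Total: 4 matched + 3 padded = 7 rows.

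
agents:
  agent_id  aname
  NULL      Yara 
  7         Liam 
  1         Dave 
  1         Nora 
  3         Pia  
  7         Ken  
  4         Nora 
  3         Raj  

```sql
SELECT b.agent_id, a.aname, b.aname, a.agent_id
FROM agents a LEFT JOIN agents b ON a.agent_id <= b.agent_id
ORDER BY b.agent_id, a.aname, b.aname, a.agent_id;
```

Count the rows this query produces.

32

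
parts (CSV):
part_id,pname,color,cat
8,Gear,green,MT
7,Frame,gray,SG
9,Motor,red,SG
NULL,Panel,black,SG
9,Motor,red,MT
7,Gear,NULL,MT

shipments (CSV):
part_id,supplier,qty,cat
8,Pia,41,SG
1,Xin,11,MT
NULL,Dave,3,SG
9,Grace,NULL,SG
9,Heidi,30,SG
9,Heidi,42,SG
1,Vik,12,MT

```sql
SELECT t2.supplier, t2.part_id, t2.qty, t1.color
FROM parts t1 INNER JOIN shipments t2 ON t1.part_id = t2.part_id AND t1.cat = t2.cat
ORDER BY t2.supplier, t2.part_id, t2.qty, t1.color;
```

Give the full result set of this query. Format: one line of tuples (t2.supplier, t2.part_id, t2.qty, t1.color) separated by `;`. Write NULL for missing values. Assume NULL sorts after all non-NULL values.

(Grace, 9, NULL, red); (Heidi, 9, 30, red); (Heidi, 9, 42, red)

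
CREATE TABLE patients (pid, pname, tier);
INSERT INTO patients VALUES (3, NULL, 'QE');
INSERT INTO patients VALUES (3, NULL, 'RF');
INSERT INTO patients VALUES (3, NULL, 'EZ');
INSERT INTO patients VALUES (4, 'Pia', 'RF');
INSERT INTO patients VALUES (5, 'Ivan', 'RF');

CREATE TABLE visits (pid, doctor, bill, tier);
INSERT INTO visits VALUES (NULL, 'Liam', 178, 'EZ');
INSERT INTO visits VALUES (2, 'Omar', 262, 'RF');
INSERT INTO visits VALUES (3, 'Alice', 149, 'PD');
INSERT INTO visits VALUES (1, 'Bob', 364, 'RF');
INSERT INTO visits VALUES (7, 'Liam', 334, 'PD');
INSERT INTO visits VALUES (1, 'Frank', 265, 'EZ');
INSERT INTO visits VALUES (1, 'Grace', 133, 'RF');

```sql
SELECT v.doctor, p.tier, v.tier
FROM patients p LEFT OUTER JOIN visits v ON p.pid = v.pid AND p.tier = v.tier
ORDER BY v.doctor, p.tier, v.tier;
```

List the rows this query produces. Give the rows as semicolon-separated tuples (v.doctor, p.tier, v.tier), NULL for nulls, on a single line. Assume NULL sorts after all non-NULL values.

(NULL, EZ, NULL); (NULL, QE, NULL); (NULL, RF, NULL); (NULL, RF, NULL); (NULL, RF, NULL)

LEFT JOIN keeps every row from `patients`; unmatched rows get NULL for `visits`'s columns.
Matching on p.pid = v.pid AND p.tier = v.tier. A NULL in a compared column never satisfies the condition.
Matched pairs: 0; unmatched p rows kept: 5.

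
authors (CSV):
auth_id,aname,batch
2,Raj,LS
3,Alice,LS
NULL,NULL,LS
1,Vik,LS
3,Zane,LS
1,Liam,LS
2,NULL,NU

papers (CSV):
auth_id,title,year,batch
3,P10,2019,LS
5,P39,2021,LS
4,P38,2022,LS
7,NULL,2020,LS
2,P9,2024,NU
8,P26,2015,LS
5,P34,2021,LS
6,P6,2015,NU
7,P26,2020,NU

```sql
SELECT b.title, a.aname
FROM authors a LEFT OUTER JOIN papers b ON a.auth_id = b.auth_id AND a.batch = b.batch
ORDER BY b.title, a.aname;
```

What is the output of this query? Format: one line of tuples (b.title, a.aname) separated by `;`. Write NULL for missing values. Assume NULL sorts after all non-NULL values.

(P10, Alice); (P10, Zane); (P9, NULL); (NULL, Liam); (NULL, Raj); (NULL, Vik); (NULL, NULL)

LEFT JOIN keeps every row from `authors`; unmatched rows get NULL for `papers`'s columns.
Matching on a.auth_id = b.auth_id AND a.batch = b.batch. A NULL in a compared column never satisfies the condition.
- auth_id=2, batch=LS: no b row matches, row kept with b columns NULL.
- auth_id=3, batch=LS: 1 matching b row(s), so 1 row(s) emitted.
- auth_id=NULL, batch=LS: no b row matches, row kept with b columns NULL.
- auth_id=1, batch=LS: no b row matches, row kept with b columns NULL.
- auth_id=3, batch=LS: 1 matching b row(s), so 1 row(s) emitted.
- auth_id=1, batch=LS: no b row matches, row kept with b columns NULL.
- auth_id=2, batch=NU: 1 matching b row(s), so 1 row(s) emitted.
After projecting and ordering:
b.title | a.aname
P10 | Alice
P10 | Zane
P9 | NULL
NULL | Liam
NULL | Raj
NULL | Vik
NULL | NULL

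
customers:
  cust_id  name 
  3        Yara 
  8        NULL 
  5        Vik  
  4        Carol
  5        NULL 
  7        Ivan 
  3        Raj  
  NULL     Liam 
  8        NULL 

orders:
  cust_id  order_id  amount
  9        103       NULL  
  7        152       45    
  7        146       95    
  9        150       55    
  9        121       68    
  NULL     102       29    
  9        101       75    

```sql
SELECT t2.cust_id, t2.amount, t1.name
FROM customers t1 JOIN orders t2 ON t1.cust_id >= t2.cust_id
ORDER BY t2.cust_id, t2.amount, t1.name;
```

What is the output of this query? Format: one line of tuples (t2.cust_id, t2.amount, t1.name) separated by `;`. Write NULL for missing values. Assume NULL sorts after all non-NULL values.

(7, 45, Ivan); (7, 45, NULL); (7, 45, NULL); (7, 95, Ivan); (7, 95, NULL); (7, 95, NULL)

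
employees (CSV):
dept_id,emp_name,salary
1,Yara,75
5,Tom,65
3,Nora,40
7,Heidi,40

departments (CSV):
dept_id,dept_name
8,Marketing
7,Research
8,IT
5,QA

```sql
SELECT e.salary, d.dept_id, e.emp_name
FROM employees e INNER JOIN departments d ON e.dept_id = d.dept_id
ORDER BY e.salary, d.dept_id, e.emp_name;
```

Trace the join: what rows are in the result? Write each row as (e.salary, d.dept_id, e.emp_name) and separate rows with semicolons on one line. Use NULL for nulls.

(40, 7, Heidi); (65, 5, Tom)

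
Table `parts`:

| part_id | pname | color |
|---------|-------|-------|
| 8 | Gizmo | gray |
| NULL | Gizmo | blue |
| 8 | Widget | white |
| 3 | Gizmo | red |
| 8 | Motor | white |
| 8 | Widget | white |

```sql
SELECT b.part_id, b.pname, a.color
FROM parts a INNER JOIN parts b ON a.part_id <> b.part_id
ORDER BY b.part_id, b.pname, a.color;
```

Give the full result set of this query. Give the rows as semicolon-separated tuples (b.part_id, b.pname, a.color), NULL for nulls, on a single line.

(3, Gizmo, gray); (3, Gizmo, white); (3, Gizmo, white); (3, Gizmo, white); (8, Gizmo, red); (8, Motor, red); (8, Widget, red); (8, Widget, red)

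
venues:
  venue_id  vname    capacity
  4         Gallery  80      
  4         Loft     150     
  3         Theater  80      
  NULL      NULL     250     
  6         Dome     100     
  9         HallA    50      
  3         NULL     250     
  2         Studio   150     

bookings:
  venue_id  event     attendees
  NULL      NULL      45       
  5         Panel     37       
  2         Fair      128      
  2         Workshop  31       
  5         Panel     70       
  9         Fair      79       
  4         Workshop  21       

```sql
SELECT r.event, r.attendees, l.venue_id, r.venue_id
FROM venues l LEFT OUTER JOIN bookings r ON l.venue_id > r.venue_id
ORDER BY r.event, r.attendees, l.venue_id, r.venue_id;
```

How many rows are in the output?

20

LEFT JOIN keeps every row from `venues`; unmatched rows get NULL for `bookings`'s columns.
Matching on l.venue_id > r.venue_id. A NULL in a compared column never satisfies the condition.
- l row (venue_id=4): matches 2 r row(s) → 2 output row(s).
- l row (venue_id=4): matches 2 r row(s) → 2 output row(s).
- l row (venue_id=3): matches 2 r row(s) → 2 output row(s).
- l row (venue_id=NULL): no match → kept, r columns NULL.
- l row (venue_id=6): matches 5 r row(s) → 5 output row(s).
- l row (venue_id=9): matches 5 r row(s) → 5 output row(s).
- l row (venue_id=3): matches 2 r row(s) → 2 output row(s).
- l row (venue_id=2): no match → kept, r columns NULL.
Total: 18 matched + 2 padded = 20 rows.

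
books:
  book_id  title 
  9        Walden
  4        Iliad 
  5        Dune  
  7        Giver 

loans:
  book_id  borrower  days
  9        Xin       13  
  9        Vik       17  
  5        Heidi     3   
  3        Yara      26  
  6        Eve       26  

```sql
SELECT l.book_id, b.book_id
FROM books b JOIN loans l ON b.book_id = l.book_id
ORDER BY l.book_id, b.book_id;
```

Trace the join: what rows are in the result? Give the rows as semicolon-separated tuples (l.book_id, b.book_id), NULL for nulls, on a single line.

(5, 5); (9, 9); (9, 9)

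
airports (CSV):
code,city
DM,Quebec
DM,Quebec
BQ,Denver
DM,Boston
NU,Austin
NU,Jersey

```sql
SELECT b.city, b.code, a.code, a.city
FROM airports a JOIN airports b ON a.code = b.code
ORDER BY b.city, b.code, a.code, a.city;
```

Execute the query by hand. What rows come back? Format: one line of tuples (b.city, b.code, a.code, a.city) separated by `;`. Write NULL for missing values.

(Austin, NU, NU, Austin); (Austin, NU, NU, Jersey); (Boston, DM, DM, Boston); (Boston, DM, DM, Quebec); (Boston, DM, DM, Quebec); (Denver, BQ, BQ, Denver); (Jersey, NU, NU, Austin); (Jersey, NU, NU, Jersey); (Quebec, DM, DM, Boston); (Quebec, DM, DM, Boston); (Quebec, DM, DM, Quebec); (Quebec, DM, DM, Quebec); (Quebec, DM, DM, Quebec); (Quebec, DM, DM, Quebec)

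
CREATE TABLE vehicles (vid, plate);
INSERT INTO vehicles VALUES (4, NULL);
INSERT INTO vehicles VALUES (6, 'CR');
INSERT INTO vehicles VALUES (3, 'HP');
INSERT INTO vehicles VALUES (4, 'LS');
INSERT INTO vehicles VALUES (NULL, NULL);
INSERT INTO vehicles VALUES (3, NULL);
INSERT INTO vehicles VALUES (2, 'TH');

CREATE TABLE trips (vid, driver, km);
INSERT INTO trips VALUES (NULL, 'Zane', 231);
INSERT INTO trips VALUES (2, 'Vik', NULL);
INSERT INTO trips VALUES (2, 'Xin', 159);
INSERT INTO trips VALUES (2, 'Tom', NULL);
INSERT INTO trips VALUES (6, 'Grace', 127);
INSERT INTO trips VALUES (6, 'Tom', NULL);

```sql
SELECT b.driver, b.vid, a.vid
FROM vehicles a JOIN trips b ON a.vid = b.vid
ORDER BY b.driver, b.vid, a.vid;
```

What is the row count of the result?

5

INNER JOIN keeps only pairs where the ON condition holds.
Matching on a.vid = b.vid. A NULL in a compared column never satisfies the condition.
- a (vid=4) has no partner → excluded.
- a (vid=6) pairs with 2 row(s) of b.
- a (vid=3) has no partner → excluded.
- a (vid=4) has no partner → excluded.
- a (vid=NULL) has no partner → excluded.
- a (vid=3) has no partner → excluded.
- a (vid=2) pairs with 3 row(s) of b.
Total: 5 rows.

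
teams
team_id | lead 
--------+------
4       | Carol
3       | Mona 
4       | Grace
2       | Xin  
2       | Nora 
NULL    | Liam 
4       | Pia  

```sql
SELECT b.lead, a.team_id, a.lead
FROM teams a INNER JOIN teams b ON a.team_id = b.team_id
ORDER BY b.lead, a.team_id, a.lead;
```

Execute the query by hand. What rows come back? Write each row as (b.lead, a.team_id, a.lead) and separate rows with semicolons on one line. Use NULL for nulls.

INNER JOIN keeps only pairs where the ON condition holds.
Matching on a.team_id = b.team_id. A NULL in a compared column never satisfies the condition.
- team_id=4: 3 matching b row(s), so 3 row(s) emitted.
- team_id=3: 1 matching b row(s), so 1 row(s) emitted.
- team_id=4: 3 matching b row(s), so 3 row(s) emitted.
- team_id=2: 2 matching b row(s), so 2 row(s) emitted.
- team_id=2: 2 matching b row(s), so 2 row(s) emitted.
- team_id=NULL: no matching b row, dropped.
- team_id=4: 3 matching b row(s), so 3 row(s) emitted.

(Carol, 4, Carol); (Carol, 4, Grace); (Carol, 4, Pia); (Grace, 4, Carol); (Grace, 4, Grace); (Grace, 4, Pia); (Mona, 3, Mona); (Nora, 2, Nora); (Nora, 2, Xin); (Pia, 4, Carol); (Pia, 4, Grace); (Pia, 4, Pia); (Xin, 2, Nora); (Xin, 2, Xin)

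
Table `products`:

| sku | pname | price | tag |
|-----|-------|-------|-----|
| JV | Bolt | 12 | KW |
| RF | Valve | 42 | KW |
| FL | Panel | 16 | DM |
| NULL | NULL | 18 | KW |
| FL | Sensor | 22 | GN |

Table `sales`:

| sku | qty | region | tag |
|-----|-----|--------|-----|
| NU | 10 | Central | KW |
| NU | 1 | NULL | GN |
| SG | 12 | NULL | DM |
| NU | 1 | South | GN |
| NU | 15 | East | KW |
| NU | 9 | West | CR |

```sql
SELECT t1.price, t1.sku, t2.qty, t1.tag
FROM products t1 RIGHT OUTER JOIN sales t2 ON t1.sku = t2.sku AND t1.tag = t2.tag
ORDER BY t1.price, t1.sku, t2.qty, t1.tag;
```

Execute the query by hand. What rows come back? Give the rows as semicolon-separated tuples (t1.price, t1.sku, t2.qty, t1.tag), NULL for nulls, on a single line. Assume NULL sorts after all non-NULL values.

(NULL, NULL, 1, NULL); (NULL, NULL, 1, NULL); (NULL, NULL, 9, NULL); (NULL, NULL, 10, NULL); (NULL, NULL, 12, NULL); (NULL, NULL, 15, NULL)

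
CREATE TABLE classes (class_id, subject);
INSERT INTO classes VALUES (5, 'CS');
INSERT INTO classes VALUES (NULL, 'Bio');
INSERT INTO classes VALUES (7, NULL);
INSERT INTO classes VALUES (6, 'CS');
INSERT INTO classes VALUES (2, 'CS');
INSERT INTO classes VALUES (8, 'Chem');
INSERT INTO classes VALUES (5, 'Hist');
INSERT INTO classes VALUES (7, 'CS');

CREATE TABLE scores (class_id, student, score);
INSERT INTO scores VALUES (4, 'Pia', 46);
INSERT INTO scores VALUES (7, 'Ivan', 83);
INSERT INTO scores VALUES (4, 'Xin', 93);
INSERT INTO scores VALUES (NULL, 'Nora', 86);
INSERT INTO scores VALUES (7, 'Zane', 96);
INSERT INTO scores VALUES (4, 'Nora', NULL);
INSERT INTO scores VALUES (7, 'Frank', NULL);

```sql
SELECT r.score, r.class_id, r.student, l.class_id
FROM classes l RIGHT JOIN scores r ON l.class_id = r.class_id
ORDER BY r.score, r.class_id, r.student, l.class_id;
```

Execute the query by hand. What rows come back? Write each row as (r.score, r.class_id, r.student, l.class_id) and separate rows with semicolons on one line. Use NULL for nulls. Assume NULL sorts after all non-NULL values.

(46, 4, Pia, NULL); (83, 7, Ivan, 7); (83, 7, Ivan, 7); (86, NULL, Nora, NULL); (93, 4, Xin, NULL); (96, 7, Zane, 7); (96, 7, Zane, 7); (NULL, 4, Nora, NULL); (NULL, 7, Frank, 7); (NULL, 7, Frank, 7)

RIGHT JOIN keeps every row from `scores`; unmatched rows get NULL for `classes`'s columns.
Matching on l.class_id = r.class_id. A NULL in a compared column never satisfies the condition.
- class_id=5: no matching r row.
- class_id=NULL: no matching r row.
- class_id=7: 3 matching r row(s), so 3 row(s) emitted.
- class_id=6: no matching r row.
- class_id=2: no matching r row.
- class_id=8: no matching r row.
- class_id=5: no matching r row.
- class_id=7: 3 matching r row(s), so 3 row(s) emitted.
- plus 4 unmatched r row(s), each kept with NULL l columns.
After projecting and ordering:
r.score | r.class_id | r.student | l.class_id
46 | 4 | Pia | NULL
83 | 7 | Ivan | 7
83 | 7 | Ivan | 7
86 | NULL | Nora | NULL
93 | 4 | Xin | NULL
96 | 7 | Zane | 7
96 | 7 | Zane | 7
NULL | 4 | Nora | NULL
NULL | 7 | Frank | 7
NULL | 7 | Frank | 7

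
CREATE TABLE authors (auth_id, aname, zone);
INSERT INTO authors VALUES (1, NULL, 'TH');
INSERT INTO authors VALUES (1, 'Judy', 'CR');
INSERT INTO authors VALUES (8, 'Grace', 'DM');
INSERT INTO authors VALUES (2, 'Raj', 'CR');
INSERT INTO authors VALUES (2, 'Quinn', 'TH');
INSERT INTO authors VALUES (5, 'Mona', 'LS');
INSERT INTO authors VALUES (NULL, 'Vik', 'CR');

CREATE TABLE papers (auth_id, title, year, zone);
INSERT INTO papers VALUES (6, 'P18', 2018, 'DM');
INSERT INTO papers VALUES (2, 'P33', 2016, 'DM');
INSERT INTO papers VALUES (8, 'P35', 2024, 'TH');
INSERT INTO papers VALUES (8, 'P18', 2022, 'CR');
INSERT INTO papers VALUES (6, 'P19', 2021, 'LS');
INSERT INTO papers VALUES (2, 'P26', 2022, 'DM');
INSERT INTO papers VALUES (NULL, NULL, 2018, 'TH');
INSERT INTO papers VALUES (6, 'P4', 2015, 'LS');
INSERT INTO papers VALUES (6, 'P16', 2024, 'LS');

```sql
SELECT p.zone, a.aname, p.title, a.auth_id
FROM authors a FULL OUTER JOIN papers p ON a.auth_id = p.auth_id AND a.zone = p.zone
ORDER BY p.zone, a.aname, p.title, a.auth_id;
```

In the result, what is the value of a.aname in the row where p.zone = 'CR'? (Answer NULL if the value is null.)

FULL OUTER JOIN keeps every row from both sides; unmatched rows get NULL for the other side's columns.
Matching on a.auth_id = p.auth_id AND a.zone = p.zone. A NULL in a compared column never satisfies the condition.
- a row (auth_id=1, zone=TH): no match → kept, p columns NULL.
- a row (auth_id=1, zone=CR): no match → kept, p columns NULL.
- a row (auth_id=8, zone=DM): no match → kept, p columns NULL.
- a row (auth_id=2, zone=CR): no match → kept, p columns NULL.
- a row (auth_id=2, zone=TH): no match → kept, p columns NULL.
- a row (auth_id=5, zone=LS): no match → kept, p columns NULL.
- a row (auth_id=NULL, zone=CR): no match → kept, p columns NULL.
- plus 9 unmatched p row(s), each kept with NULL a columns.

NULL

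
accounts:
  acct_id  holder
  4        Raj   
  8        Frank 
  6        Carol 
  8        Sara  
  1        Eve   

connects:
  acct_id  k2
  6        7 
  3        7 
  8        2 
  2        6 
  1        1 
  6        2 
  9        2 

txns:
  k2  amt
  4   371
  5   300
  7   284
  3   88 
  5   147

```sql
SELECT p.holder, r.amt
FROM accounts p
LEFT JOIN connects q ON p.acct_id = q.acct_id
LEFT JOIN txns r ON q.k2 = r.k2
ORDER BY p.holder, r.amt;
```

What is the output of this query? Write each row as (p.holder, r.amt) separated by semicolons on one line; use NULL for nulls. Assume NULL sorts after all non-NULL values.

Joins associate left-to-right: accounts LEFT JOIN connects on acct_id gives 6 intermediate row(s).
Then LEFT JOIN `txns r` on k2: each of those 6 rows is kept; rows whose q.k2 has no match in r get NULL for r's columns.

(Carol, 284); (Carol, NULL); (Eve, NULL); (Frank, NULL); (Raj, NULL); (Sara, NULL)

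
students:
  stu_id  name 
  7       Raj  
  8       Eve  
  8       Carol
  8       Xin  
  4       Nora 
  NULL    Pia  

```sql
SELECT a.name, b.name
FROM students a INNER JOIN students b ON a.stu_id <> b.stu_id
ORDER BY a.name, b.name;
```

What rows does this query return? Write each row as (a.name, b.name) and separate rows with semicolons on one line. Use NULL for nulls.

(Carol, Nora); (Carol, Raj); (Eve, Nora); (Eve, Raj); (Nora, Carol); (Nora, Eve); (Nora, Raj); (Nora, Xin); (Raj, Carol); (Raj, Eve); (Raj, Nora); (Raj, Xin); (Xin, Nora); (Xin, Raj)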